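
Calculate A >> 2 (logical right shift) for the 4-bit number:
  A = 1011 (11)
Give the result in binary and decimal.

Logical shift right by 2: drop the bottom 2 bit(s), prepend 2 zero(s) on the left.
  1011  ->  keep [10], discard [11], prepend 00
= 0010

Answer: 0010 (2)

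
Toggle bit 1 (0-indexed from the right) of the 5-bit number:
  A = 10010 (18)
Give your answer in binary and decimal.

Mask = 1 << 1 = 00010
Bit 1 of A is 1; XOR with the mask flips it to 0.
  10010
^ 00010
-------
  10000

Answer: 10000 (16)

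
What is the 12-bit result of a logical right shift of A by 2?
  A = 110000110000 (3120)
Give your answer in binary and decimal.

Logical shift right by 2: drop the bottom 2 bit(s), prepend 2 zero(s) on the left.
  110000110000  ->  keep [1100001100], discard [00], prepend 00
= 001100001100

Answer: 001100001100 (780)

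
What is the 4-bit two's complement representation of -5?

1. Binary of +5:  0101
2. Invert bits:     1010
3. Add 1:           1011

Answer: 1011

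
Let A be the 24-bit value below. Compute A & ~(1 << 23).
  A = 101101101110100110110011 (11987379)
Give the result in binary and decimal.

Mask = ~(1 << 23) = 011111111111111111111111
Bit 23 of A is 1, so AND-ing with the mask clears it to 0.
  101101101110100110110011
& 011111111111111111111111
--------------------------
  001101101110100110110011

Answer: 001101101110100110110011 (3598771)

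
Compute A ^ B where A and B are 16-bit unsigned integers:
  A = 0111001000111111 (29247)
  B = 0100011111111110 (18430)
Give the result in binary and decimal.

Apply ^ to each column (1 where bits differ):
  0111001000111111
^ 0100011111111110
------------------
  0011010111000001

Answer: 0011010111000001 (13761)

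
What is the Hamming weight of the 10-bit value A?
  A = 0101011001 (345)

0101011001
1-bits at positions (from bit 0 = LSB): 0, 3, 4, 6, 8
Count = 5

Answer: 5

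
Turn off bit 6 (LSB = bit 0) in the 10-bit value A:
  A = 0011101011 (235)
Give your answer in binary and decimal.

Mask = ~(1 << 6) = 1110111111
Bit 6 of A is 1, so AND-ing with the mask clears it to 0.
  0011101011
& 1110111111
------------
  0010101011

Answer: 0010101011 (171)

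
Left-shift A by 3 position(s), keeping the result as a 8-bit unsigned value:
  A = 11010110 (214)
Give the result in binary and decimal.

Shift left by 3: drop the top 3 bit(s), append 3 zero(s) on the right.
  11010110  ->  discard [110], keep [10110], append 000
= 10110000

Answer: 10110000 (176)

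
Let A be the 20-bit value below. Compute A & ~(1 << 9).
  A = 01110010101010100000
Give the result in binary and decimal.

Mask = ~(1 << 9) = 11111111110111111111
Bit 9 of A is 1, so AND-ing with the mask clears it to 0.
  01110010101010100000
& 11111111110111111111
----------------------
  01110010100010100000

Answer: 01110010100010100000 (469152)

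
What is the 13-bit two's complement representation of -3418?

1. Binary of +3418:  0110101011010
2. Invert bits:     1001010100101
3. Add 1:           1001010100110

Answer: 1001010100110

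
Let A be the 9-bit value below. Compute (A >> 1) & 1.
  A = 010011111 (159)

Bit 1 is the 2nd from the right.
  010011111
         ^
That bit is 1.

Answer: 1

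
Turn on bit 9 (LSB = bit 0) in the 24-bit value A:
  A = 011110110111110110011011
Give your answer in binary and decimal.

Mask = 1 << 9 = 000000000000001000000000
Bit 9 of A is 0, so OR-ing with the mask flips it to 1.
  011110110111110110011011
| 000000000000001000000000
--------------------------
  011110110111111110011011

Answer: 011110110111111110011011 (8093595)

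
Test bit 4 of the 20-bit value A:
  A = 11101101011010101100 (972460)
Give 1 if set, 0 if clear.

Bit 4 is the 5th from the right.
  11101101011010101100
                 ^
That bit is 0.

Answer: 0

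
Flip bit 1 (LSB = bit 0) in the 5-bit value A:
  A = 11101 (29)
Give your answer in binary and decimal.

Mask = 1 << 1 = 00010
Bit 1 of A is 0; XOR with the mask flips it to 1.
  11101
^ 00010
-------
  11111

Answer: 11111 (31)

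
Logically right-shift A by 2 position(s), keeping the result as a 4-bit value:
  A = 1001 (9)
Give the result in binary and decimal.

Logical shift right by 2: drop the bottom 2 bit(s), prepend 2 zero(s) on the left.
  1001  ->  keep [10], discard [01], prepend 00
= 0010

Answer: 0010 (2)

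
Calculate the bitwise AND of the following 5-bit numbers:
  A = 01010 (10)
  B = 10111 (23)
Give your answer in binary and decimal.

Apply & to each column (1 only where both bits are 1):
  01010
& 10111
-------
  00010

Answer: 00010 (2)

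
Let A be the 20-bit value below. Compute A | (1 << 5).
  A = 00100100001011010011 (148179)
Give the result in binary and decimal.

Mask = 1 << 5 = 00000000000000100000
Bit 5 of A is 0, so OR-ing with the mask flips it to 1.
  00100100001011010011
| 00000000000000100000
----------------------
  00100100001011110011

Answer: 00100100001011110011 (148211)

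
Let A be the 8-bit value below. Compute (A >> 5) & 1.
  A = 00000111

Bit 5 is the 6th from the right.
  00000111
    ^
That bit is 0.

Answer: 0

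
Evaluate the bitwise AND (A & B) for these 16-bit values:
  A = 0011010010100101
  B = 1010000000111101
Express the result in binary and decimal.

Apply & to each column (1 only where both bits are 1):
  0011010010100101
& 1010000000111101
------------------
  0010000000100101

Answer: 0010000000100101 (8229)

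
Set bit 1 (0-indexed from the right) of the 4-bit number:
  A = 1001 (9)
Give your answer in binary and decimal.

Mask = 1 << 1 = 0010
Bit 1 of A is 0, so OR-ing with the mask flips it to 1.
  1001
| 0010
------
  1011

Answer: 1011 (11)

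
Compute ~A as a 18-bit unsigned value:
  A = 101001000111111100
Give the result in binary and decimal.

Flip each bit (0->1, 1->0):
  101001000111111100
  010110111000000011

Answer: 010110111000000011 (93699)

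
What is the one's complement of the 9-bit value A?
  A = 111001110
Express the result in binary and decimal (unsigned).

Flip each bit (0->1, 1->0):
  111001110
  000110001

Answer: 000110001 (49)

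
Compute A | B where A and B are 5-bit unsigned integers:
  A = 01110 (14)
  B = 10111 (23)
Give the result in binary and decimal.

Apply | to each column (1 where either bit is 1):
  01110
| 10111
-------
  11111

Answer: 11111 (31)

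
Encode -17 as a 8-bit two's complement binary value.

1. Binary of +17:  00010001
2. Invert bits:     11101110
3. Add 1:           11101111

Answer: 11101111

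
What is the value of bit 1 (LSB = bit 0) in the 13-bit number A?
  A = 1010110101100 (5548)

Bit 1 is the 2nd from the right.
  1010110101100
             ^
That bit is 0.

Answer: 0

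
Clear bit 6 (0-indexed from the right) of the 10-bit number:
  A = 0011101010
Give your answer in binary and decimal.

Mask = ~(1 << 6) = 1110111111
Bit 6 of A is 1, so AND-ing with the mask clears it to 0.
  0011101010
& 1110111111
------------
  0010101010

Answer: 0010101010 (170)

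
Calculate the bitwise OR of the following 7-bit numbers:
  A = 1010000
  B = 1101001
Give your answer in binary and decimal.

Apply | to each column (1 where either bit is 1):
  1010000
| 1101001
---------
  1111001

Answer: 1111001 (121)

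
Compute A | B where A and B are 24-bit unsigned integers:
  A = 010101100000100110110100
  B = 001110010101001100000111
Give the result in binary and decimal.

Apply | to each column (1 where either bit is 1):
  010101100000100110110100
| 001110010101001100000111
--------------------------
  011111110101101110110111

Answer: 011111110101101110110111 (8346551)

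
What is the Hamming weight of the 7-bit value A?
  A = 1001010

1001010
1-bits at positions (from bit 0 = LSB): 1, 3, 6
Count = 3

Answer: 3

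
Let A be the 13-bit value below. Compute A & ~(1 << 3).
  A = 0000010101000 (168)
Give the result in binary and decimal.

Mask = ~(1 << 3) = 1111111110111
Bit 3 of A is 1, so AND-ing with the mask clears it to 0.
  0000010101000
& 1111111110111
---------------
  0000010100000

Answer: 0000010100000 (160)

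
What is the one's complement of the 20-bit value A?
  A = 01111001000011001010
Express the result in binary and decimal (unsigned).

Flip each bit (0->1, 1->0):
  01111001000011001010
  10000110111100110101

Answer: 10000110111100110101 (552757)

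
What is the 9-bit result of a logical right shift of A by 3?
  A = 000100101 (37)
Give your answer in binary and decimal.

Logical shift right by 3: drop the bottom 3 bit(s), prepend 3 zero(s) on the left.
  000100101  ->  keep [000100], discard [101], prepend 000
= 000000100

Answer: 000000100 (4)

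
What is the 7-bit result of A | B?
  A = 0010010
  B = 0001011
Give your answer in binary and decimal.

Apply | to each column (1 where either bit is 1):
  0010010
| 0001011
---------
  0011011

Answer: 0011011 (27)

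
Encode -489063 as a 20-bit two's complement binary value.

1. Binary of +489063:  01110111011001100111
2. Invert bits:     10001000100110011000
3. Add 1:           10001000100110011001

Answer: 10001000100110011001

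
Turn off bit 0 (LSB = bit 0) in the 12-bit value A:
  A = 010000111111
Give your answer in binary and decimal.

Mask = ~(1 << 0) = 111111111110
Bit 0 of A is 1, so AND-ing with the mask clears it to 0.
  010000111111
& 111111111110
--------------
  010000111110

Answer: 010000111110 (1086)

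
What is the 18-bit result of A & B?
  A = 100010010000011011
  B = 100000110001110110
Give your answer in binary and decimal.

Apply & to each column (1 only where both bits are 1):
  100010010000011011
& 100000110001110110
--------------------
  100000010000010010

Answer: 100000010000010010 (132114)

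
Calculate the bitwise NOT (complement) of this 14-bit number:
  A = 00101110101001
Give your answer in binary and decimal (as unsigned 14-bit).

Flip each bit (0->1, 1->0):
  00101110101001
  11010001010110

Answer: 11010001010110 (13398)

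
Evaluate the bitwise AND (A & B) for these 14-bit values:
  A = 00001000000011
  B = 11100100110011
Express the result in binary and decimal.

Apply & to each column (1 only where both bits are 1):
  00001000000011
& 11100100110011
----------------
  00000000000011

Answer: 00000000000011 (3)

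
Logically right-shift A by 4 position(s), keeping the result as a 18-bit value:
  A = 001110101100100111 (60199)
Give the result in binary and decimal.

Logical shift right by 4: drop the bottom 4 bit(s), prepend 4 zero(s) on the left.
  001110101100100111  ->  keep [00111010110010], discard [0111], prepend 0000
= 000000111010110010

Answer: 000000111010110010 (3762)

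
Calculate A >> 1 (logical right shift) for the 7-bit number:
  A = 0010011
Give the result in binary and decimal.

Logical shift right by 1: drop the bottom 1 bit(s), prepend 1 zero(s) on the left.
  0010011  ->  keep [001001], discard [1], prepend 0
= 0001001

Answer: 0001001 (9)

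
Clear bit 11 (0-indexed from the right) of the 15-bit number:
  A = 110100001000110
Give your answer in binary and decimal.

Mask = ~(1 << 11) = 111011111111111
Bit 11 of A is 1, so AND-ing with the mask clears it to 0.
  110100001000110
& 111011111111111
-----------------
  110000001000110

Answer: 110000001000110 (24646)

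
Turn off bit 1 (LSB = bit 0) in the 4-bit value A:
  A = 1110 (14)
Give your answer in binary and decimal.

Mask = ~(1 << 1) = 1101
Bit 1 of A is 1, so AND-ing with the mask clears it to 0.
  1110
& 1101
------
  1100

Answer: 1100 (12)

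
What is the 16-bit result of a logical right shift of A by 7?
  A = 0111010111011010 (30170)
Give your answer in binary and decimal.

Logical shift right by 7: drop the bottom 7 bit(s), prepend 7 zero(s) on the left.
  0111010111011010  ->  keep [011101011], discard [1011010], prepend 0000000
= 0000000011101011

Answer: 0000000011101011 (235)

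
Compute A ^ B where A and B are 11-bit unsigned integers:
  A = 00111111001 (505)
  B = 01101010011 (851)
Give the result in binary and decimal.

Apply ^ to each column (1 where bits differ):
  00111111001
^ 01101010011
-------------
  01010101010

Answer: 01010101010 (682)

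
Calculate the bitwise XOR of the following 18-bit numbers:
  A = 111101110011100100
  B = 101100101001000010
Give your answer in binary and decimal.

Apply ^ to each column (1 where bits differ):
  111101110011100100
^ 101100101001000010
--------------------
  010001011010100110

Answer: 010001011010100110 (71334)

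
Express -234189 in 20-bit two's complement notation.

1. Binary of +234189:  00111001001011001101
2. Invert bits:     11000110110100110010
3. Add 1:           11000110110100110011

Answer: 11000110110100110011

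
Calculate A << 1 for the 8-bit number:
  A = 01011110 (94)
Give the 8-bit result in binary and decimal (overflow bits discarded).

Shift left by 1: drop the top 1 bit(s), append 1 zero(s) on the right.
  01011110  ->  discard [0], keep [1011110], append 0
= 10111100

Answer: 10111100 (188)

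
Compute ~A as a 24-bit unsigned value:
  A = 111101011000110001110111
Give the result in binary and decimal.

Flip each bit (0->1, 1->0):
  111101011000110001110111
  000010100111001110001000

Answer: 000010100111001110001000 (684936)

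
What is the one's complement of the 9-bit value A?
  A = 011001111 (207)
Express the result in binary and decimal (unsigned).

Flip each bit (0->1, 1->0):
  011001111
  100110000

Answer: 100110000 (304)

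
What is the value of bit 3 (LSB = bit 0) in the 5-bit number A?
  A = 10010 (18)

Bit 3 is the 4th from the right.
  10010
   ^
That bit is 0.

Answer: 0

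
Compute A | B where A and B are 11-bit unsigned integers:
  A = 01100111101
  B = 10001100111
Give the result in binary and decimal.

Apply | to each column (1 where either bit is 1):
  01100111101
| 10001100111
-------------
  11101111111

Answer: 11101111111 (1919)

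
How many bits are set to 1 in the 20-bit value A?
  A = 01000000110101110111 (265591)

01000000110101110111
1-bits at positions (from bit 0 = LSB): 0, 1, 2, 4, 5, 6, 8, 10, 11, 18
Count = 10

Answer: 10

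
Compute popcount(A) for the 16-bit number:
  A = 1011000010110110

1011000010110110
1-bits at positions (from bit 0 = LSB): 1, 2, 4, 5, 7, 12, 13, 15
Count = 8

Answer: 8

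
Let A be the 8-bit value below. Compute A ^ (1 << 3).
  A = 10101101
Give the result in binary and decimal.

Mask = 1 << 3 = 00001000
Bit 3 of A is 1; XOR with the mask flips it to 0.
  10101101
^ 00001000
----------
  10100101

Answer: 10100101 (165)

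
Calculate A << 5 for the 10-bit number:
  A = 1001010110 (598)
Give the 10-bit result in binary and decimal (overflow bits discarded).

Shift left by 5: drop the top 5 bit(s), append 5 zero(s) on the right.
  1001010110  ->  discard [10010], keep [10110], append 00000
= 1011000000

Answer: 1011000000 (704)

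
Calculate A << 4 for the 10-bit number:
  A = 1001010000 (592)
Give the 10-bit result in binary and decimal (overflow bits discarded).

Shift left by 4: drop the top 4 bit(s), append 4 zero(s) on the right.
  1001010000  ->  discard [1001], keep [010000], append 0000
= 0100000000

Answer: 0100000000 (256)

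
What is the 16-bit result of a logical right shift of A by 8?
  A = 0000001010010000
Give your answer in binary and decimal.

Logical shift right by 8: drop the bottom 8 bit(s), prepend 8 zero(s) on the left.
  0000001010010000  ->  keep [00000010], discard [10010000], prepend 00000000
= 0000000000000010

Answer: 0000000000000010 (2)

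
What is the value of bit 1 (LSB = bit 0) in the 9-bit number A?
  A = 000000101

Bit 1 is the 2nd from the right.
  000000101
         ^
That bit is 0.

Answer: 0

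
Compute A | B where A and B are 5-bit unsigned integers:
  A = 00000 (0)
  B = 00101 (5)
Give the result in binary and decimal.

Apply | to each column (1 where either bit is 1):
  00000
| 00101
-------
  00101

Answer: 00101 (5)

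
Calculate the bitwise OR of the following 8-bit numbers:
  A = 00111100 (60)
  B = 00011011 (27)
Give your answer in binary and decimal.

Apply | to each column (1 where either bit is 1):
  00111100
| 00011011
----------
  00111111

Answer: 00111111 (63)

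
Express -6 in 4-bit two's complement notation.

1. Binary of +6:  0110
2. Invert bits:     1001
3. Add 1:           1010

Answer: 1010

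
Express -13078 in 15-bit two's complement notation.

1. Binary of +13078:  011001100010110
2. Invert bits:     100110011101001
3. Add 1:           100110011101010

Answer: 100110011101010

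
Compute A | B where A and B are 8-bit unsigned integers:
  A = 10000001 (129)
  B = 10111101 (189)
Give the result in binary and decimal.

Apply | to each column (1 where either bit is 1):
  10000001
| 10111101
----------
  10111101

Answer: 10111101 (189)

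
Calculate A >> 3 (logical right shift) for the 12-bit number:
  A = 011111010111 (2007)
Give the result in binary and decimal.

Logical shift right by 3: drop the bottom 3 bit(s), prepend 3 zero(s) on the left.
  011111010111  ->  keep [011111010], discard [111], prepend 000
= 000011111010

Answer: 000011111010 (250)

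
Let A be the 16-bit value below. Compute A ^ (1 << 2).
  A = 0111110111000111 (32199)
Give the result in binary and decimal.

Mask = 1 << 2 = 0000000000000100
Bit 2 of A is 1; XOR with the mask flips it to 0.
  0111110111000111
^ 0000000000000100
------------------
  0111110111000011

Answer: 0111110111000011 (32195)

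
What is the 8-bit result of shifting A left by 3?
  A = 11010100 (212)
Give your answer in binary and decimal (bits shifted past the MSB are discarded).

Shift left by 3: drop the top 3 bit(s), append 3 zero(s) on the right.
  11010100  ->  discard [110], keep [10100], append 000
= 10100000

Answer: 10100000 (160)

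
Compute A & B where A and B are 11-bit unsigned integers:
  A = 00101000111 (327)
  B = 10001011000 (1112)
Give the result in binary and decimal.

Apply & to each column (1 only where both bits are 1):
  00101000111
& 10001011000
-------------
  00001000000

Answer: 00001000000 (64)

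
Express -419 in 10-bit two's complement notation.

1. Binary of +419:  0110100011
2. Invert bits:     1001011100
3. Add 1:           1001011101

Answer: 1001011101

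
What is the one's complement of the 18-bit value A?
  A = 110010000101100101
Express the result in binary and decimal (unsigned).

Flip each bit (0->1, 1->0):
  110010000101100101
  001101111010011010

Answer: 001101111010011010 (56986)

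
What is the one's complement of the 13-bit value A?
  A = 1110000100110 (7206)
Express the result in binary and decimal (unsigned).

Flip each bit (0->1, 1->0):
  1110000100110
  0001111011001

Answer: 0001111011001 (985)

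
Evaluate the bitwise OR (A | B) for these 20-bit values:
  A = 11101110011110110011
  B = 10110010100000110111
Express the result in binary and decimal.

Apply | to each column (1 where either bit is 1):
  11101110011110110011
| 10110010100000110111
----------------------
  11111110111110110111

Answer: 11111110111110110111 (1044407)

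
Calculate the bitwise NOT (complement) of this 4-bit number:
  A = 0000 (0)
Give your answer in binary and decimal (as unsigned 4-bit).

Flip each bit (0->1, 1->0):
  0000
  1111

Answer: 1111 (15)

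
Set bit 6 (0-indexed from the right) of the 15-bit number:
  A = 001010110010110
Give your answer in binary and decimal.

Mask = 1 << 6 = 000000001000000
Bit 6 of A is 0, so OR-ing with the mask flips it to 1.
  001010110010110
| 000000001000000
-----------------
  001010111010110

Answer: 001010111010110 (5590)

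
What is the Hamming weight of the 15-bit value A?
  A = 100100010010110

100100010010110
1-bits at positions (from bit 0 = LSB): 1, 2, 4, 7, 11, 14
Count = 6

Answer: 6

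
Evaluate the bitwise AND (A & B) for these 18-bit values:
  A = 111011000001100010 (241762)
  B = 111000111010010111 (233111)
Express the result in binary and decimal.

Apply & to each column (1 only where both bits are 1):
  111011000001100010
& 111000111010010111
--------------------
  111000000000000010

Answer: 111000000000000010 (229378)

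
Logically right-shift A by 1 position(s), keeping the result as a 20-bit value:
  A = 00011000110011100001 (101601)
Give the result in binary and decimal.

Logical shift right by 1: drop the bottom 1 bit(s), prepend 1 zero(s) on the left.
  00011000110011100001  ->  keep [0001100011001110000], discard [1], prepend 0
= 00001100011001110000

Answer: 00001100011001110000 (50800)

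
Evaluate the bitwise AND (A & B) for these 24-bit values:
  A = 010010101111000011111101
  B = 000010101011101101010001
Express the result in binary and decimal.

Apply & to each column (1 only where both bits are 1):
  010010101111000011111101
& 000010101011101101010001
--------------------------
  000010101011000001010001

Answer: 000010101011000001010001 (700497)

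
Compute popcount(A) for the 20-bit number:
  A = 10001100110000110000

10001100110000110000
1-bits at positions (from bit 0 = LSB): 4, 5, 10, 11, 14, 15, 19
Count = 7

Answer: 7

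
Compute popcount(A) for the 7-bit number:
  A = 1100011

1100011
1-bits at positions (from bit 0 = LSB): 0, 1, 5, 6
Count = 4

Answer: 4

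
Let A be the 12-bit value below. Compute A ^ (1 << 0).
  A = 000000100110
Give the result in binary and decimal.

Mask = 1 << 0 = 000000000001
Bit 0 of A is 0; XOR with the mask flips it to 1.
  000000100110
^ 000000000001
--------------
  000000100111

Answer: 000000100111 (39)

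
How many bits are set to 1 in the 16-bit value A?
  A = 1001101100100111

1001101100100111
1-bits at positions (from bit 0 = LSB): 0, 1, 2, 5, 8, 9, 11, 12, 15
Count = 9

Answer: 9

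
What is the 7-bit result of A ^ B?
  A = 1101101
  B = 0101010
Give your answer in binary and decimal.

Apply ^ to each column (1 where bits differ):
  1101101
^ 0101010
---------
  1000111

Answer: 1000111 (71)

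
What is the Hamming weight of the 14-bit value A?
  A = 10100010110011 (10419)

10100010110011
1-bits at positions (from bit 0 = LSB): 0, 1, 4, 5, 7, 11, 13
Count = 7

Answer: 7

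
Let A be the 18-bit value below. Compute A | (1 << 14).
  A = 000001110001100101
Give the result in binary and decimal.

Mask = 1 << 14 = 000100000000000000
Bit 14 of A is 0, so OR-ing with the mask flips it to 1.
  000001110001100101
| 000100000000000000
--------------------
  000101110001100101

Answer: 000101110001100101 (23653)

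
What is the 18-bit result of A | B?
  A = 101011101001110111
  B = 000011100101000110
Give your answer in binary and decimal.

Apply | to each column (1 where either bit is 1):
  101011101001110111
| 000011100101000110
--------------------
  101011101101110111

Answer: 101011101101110111 (179063)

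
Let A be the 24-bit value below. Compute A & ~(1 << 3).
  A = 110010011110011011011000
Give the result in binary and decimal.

Mask = ~(1 << 3) = 111111111111111111110111
Bit 3 of A is 1, so AND-ing with the mask clears it to 0.
  110010011110011011011000
& 111111111111111111110111
--------------------------
  110010011110011011010000

Answer: 110010011110011011010000 (13231824)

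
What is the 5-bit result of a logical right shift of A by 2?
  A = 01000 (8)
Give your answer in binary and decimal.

Logical shift right by 2: drop the bottom 2 bit(s), prepend 2 zero(s) on the left.
  01000  ->  keep [010], discard [00], prepend 00
= 00010

Answer: 00010 (2)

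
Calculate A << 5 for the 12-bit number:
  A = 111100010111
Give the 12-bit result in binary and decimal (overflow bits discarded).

Shift left by 5: drop the top 5 bit(s), append 5 zero(s) on the right.
  111100010111  ->  discard [11110], keep [0010111], append 00000
= 001011100000

Answer: 001011100000 (736)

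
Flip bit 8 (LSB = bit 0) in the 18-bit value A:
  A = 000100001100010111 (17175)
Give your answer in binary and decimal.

Mask = 1 << 8 = 000000000100000000
Bit 8 of A is 1; XOR with the mask flips it to 0.
  000100001100010111
^ 000000000100000000
--------------------
  000100001000010111

Answer: 000100001000010111 (16919)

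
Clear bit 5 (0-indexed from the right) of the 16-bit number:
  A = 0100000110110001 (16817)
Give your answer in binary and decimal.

Mask = ~(1 << 5) = 1111111111011111
Bit 5 of A is 1, so AND-ing with the mask clears it to 0.
  0100000110110001
& 1111111111011111
------------------
  0100000110010001

Answer: 0100000110010001 (16785)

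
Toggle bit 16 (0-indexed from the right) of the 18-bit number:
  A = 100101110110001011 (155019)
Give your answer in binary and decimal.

Mask = 1 << 16 = 010000000000000000
Bit 16 of A is 0; XOR with the mask flips it to 1.
  100101110110001011
^ 010000000000000000
--------------------
  110101110110001011

Answer: 110101110110001011 (220555)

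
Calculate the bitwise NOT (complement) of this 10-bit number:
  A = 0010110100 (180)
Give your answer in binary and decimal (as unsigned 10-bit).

Flip each bit (0->1, 1->0):
  0010110100
  1101001011

Answer: 1101001011 (843)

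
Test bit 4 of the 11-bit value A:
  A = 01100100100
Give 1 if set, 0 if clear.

Bit 4 is the 5th from the right.
  01100100100
        ^
That bit is 0.

Answer: 0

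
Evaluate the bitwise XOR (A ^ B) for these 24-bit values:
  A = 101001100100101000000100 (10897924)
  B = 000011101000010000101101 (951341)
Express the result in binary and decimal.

Apply ^ to each column (1 where bits differ):
  101001100100101000000100
^ 000011101000010000101101
--------------------------
  101010001100111000101001

Answer: 101010001100111000101001 (11062825)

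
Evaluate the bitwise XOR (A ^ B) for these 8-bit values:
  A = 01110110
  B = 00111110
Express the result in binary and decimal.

Apply ^ to each column (1 where bits differ):
  01110110
^ 00111110
----------
  01001000

Answer: 01001000 (72)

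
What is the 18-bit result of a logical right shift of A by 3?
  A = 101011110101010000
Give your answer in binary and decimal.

Logical shift right by 3: drop the bottom 3 bit(s), prepend 3 zero(s) on the left.
  101011110101010000  ->  keep [101011110101010], discard [000], prepend 000
= 000101011110101010

Answer: 000101011110101010 (22442)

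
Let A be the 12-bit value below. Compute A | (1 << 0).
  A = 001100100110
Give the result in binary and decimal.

Mask = 1 << 0 = 000000000001
Bit 0 of A is 0, so OR-ing with the mask flips it to 1.
  001100100110
| 000000000001
--------------
  001100100111

Answer: 001100100111 (807)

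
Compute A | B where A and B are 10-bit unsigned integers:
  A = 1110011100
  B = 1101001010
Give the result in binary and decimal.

Apply | to each column (1 where either bit is 1):
  1110011100
| 1101001010
------------
  1111011110

Answer: 1111011110 (990)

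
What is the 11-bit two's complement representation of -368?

1. Binary of +368:  00101110000
2. Invert bits:     11010001111
3. Add 1:           11010010000

Answer: 11010010000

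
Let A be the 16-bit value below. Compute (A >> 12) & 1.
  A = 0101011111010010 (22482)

Bit 12 is the 13th from the right.
  0101011111010010
     ^
That bit is 1.

Answer: 1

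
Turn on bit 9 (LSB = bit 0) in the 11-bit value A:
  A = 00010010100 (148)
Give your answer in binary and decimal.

Mask = 1 << 9 = 01000000000
Bit 9 of A is 0, so OR-ing with the mask flips it to 1.
  00010010100
| 01000000000
-------------
  01010010100

Answer: 01010010100 (660)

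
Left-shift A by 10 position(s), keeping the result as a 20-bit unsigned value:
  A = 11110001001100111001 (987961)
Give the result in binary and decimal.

Shift left by 10: drop the top 10 bit(s), append 10 zero(s) on the right.
  11110001001100111001  ->  discard [1111000100], keep [1100111001], append 0000000000
= 11001110010000000000

Answer: 11001110010000000000 (844800)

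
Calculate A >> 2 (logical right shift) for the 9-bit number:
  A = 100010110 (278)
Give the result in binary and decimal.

Logical shift right by 2: drop the bottom 2 bit(s), prepend 2 zero(s) on the left.
  100010110  ->  keep [1000101], discard [10], prepend 00
= 001000101

Answer: 001000101 (69)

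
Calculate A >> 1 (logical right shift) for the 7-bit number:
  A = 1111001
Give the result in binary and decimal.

Logical shift right by 1: drop the bottom 1 bit(s), prepend 1 zero(s) on the left.
  1111001  ->  keep [111100], discard [1], prepend 0
= 0111100

Answer: 0111100 (60)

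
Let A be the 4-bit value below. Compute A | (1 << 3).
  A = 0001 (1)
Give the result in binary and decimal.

Mask = 1 << 3 = 1000
Bit 3 of A is 0, so OR-ing with the mask flips it to 1.
  0001
| 1000
------
  1001

Answer: 1001 (9)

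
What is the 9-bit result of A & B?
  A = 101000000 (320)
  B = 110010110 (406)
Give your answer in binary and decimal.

Apply & to each column (1 only where both bits are 1):
  101000000
& 110010110
-----------
  100000000

Answer: 100000000 (256)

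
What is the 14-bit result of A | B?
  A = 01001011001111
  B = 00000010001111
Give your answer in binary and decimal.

Apply | to each column (1 where either bit is 1):
  01001011001111
| 00000010001111
----------------
  01001011001111

Answer: 01001011001111 (4815)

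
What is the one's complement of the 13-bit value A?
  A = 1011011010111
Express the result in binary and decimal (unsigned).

Flip each bit (0->1, 1->0):
  1011011010111
  0100100101000

Answer: 0100100101000 (2344)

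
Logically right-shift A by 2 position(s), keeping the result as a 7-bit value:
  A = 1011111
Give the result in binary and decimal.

Logical shift right by 2: drop the bottom 2 bit(s), prepend 2 zero(s) on the left.
  1011111  ->  keep [10111], discard [11], prepend 00
= 0010111

Answer: 0010111 (23)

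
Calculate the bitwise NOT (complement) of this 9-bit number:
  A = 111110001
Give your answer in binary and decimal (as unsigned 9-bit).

Flip each bit (0->1, 1->0):
  111110001
  000001110

Answer: 000001110 (14)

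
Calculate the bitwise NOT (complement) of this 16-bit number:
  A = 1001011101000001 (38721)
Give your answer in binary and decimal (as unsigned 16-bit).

Flip each bit (0->1, 1->0):
  1001011101000001
  0110100010111110

Answer: 0110100010111110 (26814)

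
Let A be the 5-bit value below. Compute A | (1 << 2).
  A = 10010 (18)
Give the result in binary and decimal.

Mask = 1 << 2 = 00100
Bit 2 of A is 0, so OR-ing with the mask flips it to 1.
  10010
| 00100
-------
  10110

Answer: 10110 (22)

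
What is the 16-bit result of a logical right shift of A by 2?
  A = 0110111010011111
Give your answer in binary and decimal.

Logical shift right by 2: drop the bottom 2 bit(s), prepend 2 zero(s) on the left.
  0110111010011111  ->  keep [01101110100111], discard [11], prepend 00
= 0001101110100111

Answer: 0001101110100111 (7079)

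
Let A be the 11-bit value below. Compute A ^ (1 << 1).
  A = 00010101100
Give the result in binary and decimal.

Mask = 1 << 1 = 00000000010
Bit 1 of A is 0; XOR with the mask flips it to 1.
  00010101100
^ 00000000010
-------------
  00010101110

Answer: 00010101110 (174)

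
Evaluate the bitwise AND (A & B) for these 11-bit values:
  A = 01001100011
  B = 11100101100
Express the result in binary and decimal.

Apply & to each column (1 only where both bits are 1):
  01001100011
& 11100101100
-------------
  01000100000

Answer: 01000100000 (544)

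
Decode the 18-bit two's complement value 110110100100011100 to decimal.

MSB is 1, so the value is negative. Find the magnitude:
1. Invert bits:  001001011011100011
2. Add 1:        001001011011100100  = 38628
3. Apply sign:   -38628

Answer: -38628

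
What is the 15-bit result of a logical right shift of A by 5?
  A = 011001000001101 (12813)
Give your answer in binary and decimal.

Logical shift right by 5: drop the bottom 5 bit(s), prepend 5 zero(s) on the left.
  011001000001101  ->  keep [0110010000], discard [01101], prepend 00000
= 000000110010000

Answer: 000000110010000 (400)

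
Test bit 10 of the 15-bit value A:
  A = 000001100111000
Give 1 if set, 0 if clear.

Bit 10 is the 11th from the right.
  000001100111000
      ^
That bit is 0.

Answer: 0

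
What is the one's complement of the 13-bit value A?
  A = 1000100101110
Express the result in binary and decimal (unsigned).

Flip each bit (0->1, 1->0):
  1000100101110
  0111011010001

Answer: 0111011010001 (3793)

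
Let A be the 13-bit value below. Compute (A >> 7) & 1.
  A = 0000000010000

Bit 7 is the 8th from the right.
  0000000010000
       ^
That bit is 0.

Answer: 0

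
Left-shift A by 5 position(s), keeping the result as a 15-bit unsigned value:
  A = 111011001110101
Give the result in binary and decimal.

Shift left by 5: drop the top 5 bit(s), append 5 zero(s) on the right.
  111011001110101  ->  discard [11101], keep [1001110101], append 00000
= 100111010100000

Answer: 100111010100000 (20128)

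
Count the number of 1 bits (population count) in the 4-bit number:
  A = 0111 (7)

0111
1-bits at positions (from bit 0 = LSB): 0, 1, 2
Count = 3

Answer: 3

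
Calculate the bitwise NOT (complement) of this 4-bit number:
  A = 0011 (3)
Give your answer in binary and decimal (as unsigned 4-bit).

Flip each bit (0->1, 1->0):
  0011
  1100

Answer: 1100 (12)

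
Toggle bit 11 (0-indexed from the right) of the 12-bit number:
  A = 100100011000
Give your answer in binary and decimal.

Mask = 1 << 11 = 100000000000
Bit 11 of A is 1; XOR with the mask flips it to 0.
  100100011000
^ 100000000000
--------------
  000100011000

Answer: 000100011000 (280)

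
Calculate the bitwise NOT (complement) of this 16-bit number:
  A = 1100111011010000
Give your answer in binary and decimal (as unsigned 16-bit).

Flip each bit (0->1, 1->0):
  1100111011010000
  0011000100101111

Answer: 0011000100101111 (12591)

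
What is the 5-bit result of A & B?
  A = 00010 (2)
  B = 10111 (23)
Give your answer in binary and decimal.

Apply & to each column (1 only where both bits are 1):
  00010
& 10111
-------
  00010

Answer: 00010 (2)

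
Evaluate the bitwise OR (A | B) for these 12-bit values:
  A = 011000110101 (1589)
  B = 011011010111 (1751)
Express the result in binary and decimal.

Apply | to each column (1 where either bit is 1):
  011000110101
| 011011010111
--------------
  011011110111

Answer: 011011110111 (1783)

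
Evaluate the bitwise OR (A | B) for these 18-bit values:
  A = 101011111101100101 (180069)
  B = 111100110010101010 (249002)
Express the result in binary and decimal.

Apply | to each column (1 where either bit is 1):
  101011111101100101
| 111100110010101010
--------------------
  111111111111101111

Answer: 111111111111101111 (262127)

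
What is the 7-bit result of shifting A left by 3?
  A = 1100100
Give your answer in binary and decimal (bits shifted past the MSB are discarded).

Shift left by 3: drop the top 3 bit(s), append 3 zero(s) on the right.
  1100100  ->  discard [110], keep [0100], append 000
= 0100000

Answer: 0100000 (32)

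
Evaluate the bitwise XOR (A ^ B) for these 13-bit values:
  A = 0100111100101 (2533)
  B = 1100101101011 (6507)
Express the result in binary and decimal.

Apply ^ to each column (1 where bits differ):
  0100111100101
^ 1100101101011
---------------
  1000010001110

Answer: 1000010001110 (4238)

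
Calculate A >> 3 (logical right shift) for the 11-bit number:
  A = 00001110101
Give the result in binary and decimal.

Logical shift right by 3: drop the bottom 3 bit(s), prepend 3 zero(s) on the left.
  00001110101  ->  keep [00001110], discard [101], prepend 000
= 00000001110

Answer: 00000001110 (14)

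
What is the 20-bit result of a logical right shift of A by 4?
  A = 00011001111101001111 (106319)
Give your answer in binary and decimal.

Logical shift right by 4: drop the bottom 4 bit(s), prepend 4 zero(s) on the left.
  00011001111101001111  ->  keep [0001100111110100], discard [1111], prepend 0000
= 00000001100111110100

Answer: 00000001100111110100 (6644)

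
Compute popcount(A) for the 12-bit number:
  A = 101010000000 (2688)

101010000000
1-bits at positions (from bit 0 = LSB): 7, 9, 11
Count = 3

Answer: 3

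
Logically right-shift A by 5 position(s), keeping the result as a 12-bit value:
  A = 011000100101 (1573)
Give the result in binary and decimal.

Logical shift right by 5: drop the bottom 5 bit(s), prepend 5 zero(s) on the left.
  011000100101  ->  keep [0110001], discard [00101], prepend 00000
= 000000110001

Answer: 000000110001 (49)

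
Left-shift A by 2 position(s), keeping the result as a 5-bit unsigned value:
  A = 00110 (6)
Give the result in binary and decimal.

Shift left by 2: drop the top 2 bit(s), append 2 zero(s) on the right.
  00110  ->  discard [00], keep [110], append 00
= 11000

Answer: 11000 (24)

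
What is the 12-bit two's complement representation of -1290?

1. Binary of +1290:  010100001010
2. Invert bits:     101011110101
3. Add 1:           101011110110

Answer: 101011110110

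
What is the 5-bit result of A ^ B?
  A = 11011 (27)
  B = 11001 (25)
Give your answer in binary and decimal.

Apply ^ to each column (1 where bits differ):
  11011
^ 11001
-------
  00010

Answer: 00010 (2)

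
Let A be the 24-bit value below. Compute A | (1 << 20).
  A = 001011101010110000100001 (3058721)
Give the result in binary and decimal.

Mask = 1 << 20 = 000100000000000000000000
Bit 20 of A is 0, so OR-ing with the mask flips it to 1.
  001011101010110000100001
| 000100000000000000000000
--------------------------
  001111101010110000100001

Answer: 001111101010110000100001 (4107297)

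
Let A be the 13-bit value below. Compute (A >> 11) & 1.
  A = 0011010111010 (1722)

Bit 11 is the 12th from the right.
  0011010111010
   ^
That bit is 0.

Answer: 0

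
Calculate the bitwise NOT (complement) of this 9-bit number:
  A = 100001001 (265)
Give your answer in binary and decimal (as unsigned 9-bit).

Flip each bit (0->1, 1->0):
  100001001
  011110110

Answer: 011110110 (246)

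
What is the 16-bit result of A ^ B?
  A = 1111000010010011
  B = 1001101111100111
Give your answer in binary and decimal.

Apply ^ to each column (1 where bits differ):
  1111000010010011
^ 1001101111100111
------------------
  0110101101110100

Answer: 0110101101110100 (27508)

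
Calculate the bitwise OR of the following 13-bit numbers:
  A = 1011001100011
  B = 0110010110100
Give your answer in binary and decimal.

Apply | to each column (1 where either bit is 1):
  1011001100011
| 0110010110100
---------------
  1111011110111

Answer: 1111011110111 (7927)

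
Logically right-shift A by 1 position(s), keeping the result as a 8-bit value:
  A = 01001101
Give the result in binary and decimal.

Logical shift right by 1: drop the bottom 1 bit(s), prepend 1 zero(s) on the left.
  01001101  ->  keep [0100110], discard [1], prepend 0
= 00100110

Answer: 00100110 (38)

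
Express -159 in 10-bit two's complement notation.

1. Binary of +159:  0010011111
2. Invert bits:     1101100000
3. Add 1:           1101100001

Answer: 1101100001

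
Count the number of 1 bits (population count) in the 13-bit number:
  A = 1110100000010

1110100000010
1-bits at positions (from bit 0 = LSB): 1, 8, 10, 11, 12
Count = 5

Answer: 5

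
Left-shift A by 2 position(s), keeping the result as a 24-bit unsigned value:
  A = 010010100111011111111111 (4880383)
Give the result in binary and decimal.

Shift left by 2: drop the top 2 bit(s), append 2 zero(s) on the right.
  010010100111011111111111  ->  discard [01], keep [0010100111011111111111], append 00
= 001010011101111111111100

Answer: 001010011101111111111100 (2744316)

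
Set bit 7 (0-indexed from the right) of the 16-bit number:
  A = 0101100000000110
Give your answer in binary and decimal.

Mask = 1 << 7 = 0000000010000000
Bit 7 of A is 0, so OR-ing with the mask flips it to 1.
  0101100000000110
| 0000000010000000
------------------
  0101100010000110

Answer: 0101100010000110 (22662)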